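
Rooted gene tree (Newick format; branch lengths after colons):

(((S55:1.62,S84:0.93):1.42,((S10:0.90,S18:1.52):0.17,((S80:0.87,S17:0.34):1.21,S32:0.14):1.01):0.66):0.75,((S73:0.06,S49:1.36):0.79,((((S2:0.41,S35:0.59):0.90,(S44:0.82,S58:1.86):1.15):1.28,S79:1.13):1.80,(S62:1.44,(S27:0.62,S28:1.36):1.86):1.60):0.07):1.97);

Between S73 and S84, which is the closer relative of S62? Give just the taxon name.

S73

The MRCA of S62 and S73 subtends ((S73,S49),((((S2,S35),(S44,S58)),S79),(S62,(S27,S28)))) (10 taxa).
The MRCA of S62 and S84 is the root, subtending the entire tree (17 taxa).
The first is nested inside the second, so S62 shares a more recent common ancestor with S73.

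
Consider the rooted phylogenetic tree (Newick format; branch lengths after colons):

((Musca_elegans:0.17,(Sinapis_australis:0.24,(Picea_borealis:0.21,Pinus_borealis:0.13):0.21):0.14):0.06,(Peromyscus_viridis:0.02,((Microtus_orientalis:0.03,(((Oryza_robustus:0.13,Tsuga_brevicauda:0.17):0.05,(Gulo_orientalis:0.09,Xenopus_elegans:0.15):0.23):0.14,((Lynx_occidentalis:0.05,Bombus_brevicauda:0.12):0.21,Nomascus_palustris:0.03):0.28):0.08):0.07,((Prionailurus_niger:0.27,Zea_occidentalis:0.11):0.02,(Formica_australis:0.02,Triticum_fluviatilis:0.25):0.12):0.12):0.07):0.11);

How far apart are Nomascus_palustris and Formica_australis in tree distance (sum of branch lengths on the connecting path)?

0.72

The path runs Nomascus_palustris → … → MRCA → … → Formica_australis; the MRCA is the node subtending ((Microtus_orientalis,(((Oryza_robustus,Tsuga_brevicauda),(Gulo_orientalis,Xenopus_elegans)),((Lynx_occidentalis,Bombus_brevicauda),Nomascus_palustris))),((Prionailurus_niger,Zea_occidentalis),(Formica_australis,Triticum_fluviatilis))).
Branch lengths along that path: 0.03 + 0.28 + 0.08 + 0.07 + 0.12 + 0.12 + 0.02 = 0.72.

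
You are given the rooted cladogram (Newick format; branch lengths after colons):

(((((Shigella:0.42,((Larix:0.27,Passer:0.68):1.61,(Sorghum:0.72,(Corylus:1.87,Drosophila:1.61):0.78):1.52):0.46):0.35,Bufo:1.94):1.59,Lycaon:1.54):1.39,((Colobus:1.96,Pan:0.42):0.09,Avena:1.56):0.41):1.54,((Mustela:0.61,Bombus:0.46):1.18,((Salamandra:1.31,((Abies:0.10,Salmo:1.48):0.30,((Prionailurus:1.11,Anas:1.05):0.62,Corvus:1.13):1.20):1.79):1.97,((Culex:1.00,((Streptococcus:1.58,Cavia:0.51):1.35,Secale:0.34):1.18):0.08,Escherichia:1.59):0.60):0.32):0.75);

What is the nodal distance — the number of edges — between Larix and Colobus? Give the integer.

The MRCA of Larix and Colobus is the node subtending ((((Shigella,((Larix,Passer),(Sorghum,(Corylus,Drosophila)))),Bufo),Lycaon),((Colobus,Pan),Avena)).
From Larix up to that node: 6 branches. From Colobus up to the same node: 3 branches. Total: 6 + 3 = 9.

9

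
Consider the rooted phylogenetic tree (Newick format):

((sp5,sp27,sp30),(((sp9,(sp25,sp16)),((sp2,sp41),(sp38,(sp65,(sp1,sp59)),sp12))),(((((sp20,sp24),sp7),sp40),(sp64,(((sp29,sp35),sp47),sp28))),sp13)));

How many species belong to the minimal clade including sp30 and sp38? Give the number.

The MRCA of sp30 and sp38 is the root, so the clade is the entire tree.
That clade contains 23 terminal taxa: sp1, sp12, sp13, sp16, sp2, sp20, sp24, sp25, sp27, sp28, sp29, sp30, sp35, sp38, sp40, sp41, sp47, sp5, sp59, sp64, sp65, sp7, sp9.

23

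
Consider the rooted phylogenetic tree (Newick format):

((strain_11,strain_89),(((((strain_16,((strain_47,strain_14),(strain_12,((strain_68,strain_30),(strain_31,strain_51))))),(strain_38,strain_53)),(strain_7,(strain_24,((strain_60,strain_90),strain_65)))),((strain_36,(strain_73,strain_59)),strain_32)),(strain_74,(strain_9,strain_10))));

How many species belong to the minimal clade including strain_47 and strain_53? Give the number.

10

The MRCA of strain_47 and strain_53 is the node subtending ((strain_16,((strain_47,strain_14),(strain_12,((strain_68,strain_30),(strain_31,strain_51))))),(strain_38,strain_53)).
That clade contains 10 terminal taxa: strain_12, strain_14, strain_16, strain_30, strain_31, strain_38, strain_47, strain_51, strain_53, strain_68.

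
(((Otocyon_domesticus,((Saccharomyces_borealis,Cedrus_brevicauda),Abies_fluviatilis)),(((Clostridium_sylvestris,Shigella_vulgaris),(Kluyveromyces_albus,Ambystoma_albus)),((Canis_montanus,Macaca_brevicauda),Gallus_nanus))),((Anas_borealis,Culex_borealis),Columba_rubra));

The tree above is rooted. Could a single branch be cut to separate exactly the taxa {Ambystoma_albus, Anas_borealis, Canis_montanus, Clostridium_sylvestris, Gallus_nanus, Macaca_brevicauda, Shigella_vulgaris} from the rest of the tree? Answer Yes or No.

The MRCA of the listed taxa is the root, so the smallest clade containing them is the whole tree.
That clade also contains Abies_fluviatilis, Cedrus_brevicauda, Columba_rubra, Culex_borealis, Kluyveromyces_albus, Otocyon_domesticus, Saccharomyces_borealis, which are not in the proposed group, so the group is not monophyletic.

No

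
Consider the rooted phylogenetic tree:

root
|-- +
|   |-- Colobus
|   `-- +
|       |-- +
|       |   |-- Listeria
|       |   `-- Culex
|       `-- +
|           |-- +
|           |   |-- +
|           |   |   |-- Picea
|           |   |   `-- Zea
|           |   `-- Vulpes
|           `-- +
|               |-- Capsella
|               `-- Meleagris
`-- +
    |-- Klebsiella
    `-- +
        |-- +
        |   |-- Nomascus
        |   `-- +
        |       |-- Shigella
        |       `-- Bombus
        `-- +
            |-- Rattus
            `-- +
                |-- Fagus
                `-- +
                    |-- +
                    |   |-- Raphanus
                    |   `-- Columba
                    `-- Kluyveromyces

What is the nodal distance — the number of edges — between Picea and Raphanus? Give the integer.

13

The MRCA of Picea and Raphanus is the root of the tree.
From Picea up to that node: 6 branches. From Raphanus up to the same node: 7 branches. Total: 6 + 7 = 13.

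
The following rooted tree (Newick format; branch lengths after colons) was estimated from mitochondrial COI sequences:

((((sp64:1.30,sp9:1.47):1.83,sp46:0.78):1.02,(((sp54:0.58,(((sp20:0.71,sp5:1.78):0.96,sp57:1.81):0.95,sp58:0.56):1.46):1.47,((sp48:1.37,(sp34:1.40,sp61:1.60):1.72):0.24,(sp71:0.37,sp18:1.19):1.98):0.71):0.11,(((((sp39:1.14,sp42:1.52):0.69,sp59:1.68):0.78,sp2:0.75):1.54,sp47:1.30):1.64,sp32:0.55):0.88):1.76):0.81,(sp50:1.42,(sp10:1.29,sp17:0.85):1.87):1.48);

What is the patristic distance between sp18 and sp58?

7.37

The path runs sp18 → … → MRCA → … → sp58; the MRCA is the node subtending ((sp54,(((sp20,sp5),sp57),sp58)),((sp48,(sp34,sp61)),(sp71,sp18))).
Branch lengths along that path: 1.19 + 1.98 + 0.71 + 1.47 + 1.46 + 0.56 = 7.37.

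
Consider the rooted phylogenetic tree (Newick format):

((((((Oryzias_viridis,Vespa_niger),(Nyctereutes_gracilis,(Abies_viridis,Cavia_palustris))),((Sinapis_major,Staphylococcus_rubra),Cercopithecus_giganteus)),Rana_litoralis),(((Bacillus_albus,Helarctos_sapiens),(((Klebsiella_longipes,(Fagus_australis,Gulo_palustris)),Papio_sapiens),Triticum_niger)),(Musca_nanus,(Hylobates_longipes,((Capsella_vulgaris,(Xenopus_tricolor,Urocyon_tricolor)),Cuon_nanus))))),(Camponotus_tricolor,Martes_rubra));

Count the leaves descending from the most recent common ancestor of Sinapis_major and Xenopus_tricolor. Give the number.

The MRCA of Sinapis_major and Xenopus_tricolor is the node subtending (((((Oryzias_viridis,Vespa_niger),(Nyctereutes_gracilis,(Abies_viridis,Cavia_palustris))),((Sinapis_major,Staphylococcus_rubra),Cercopithecus_giganteus)),Rana_litoralis),(((Bacillus_albus,Helarctos_sapiens),(((Klebsiella_longipes,(Fagus_australis,Gulo_palustris)),Papio_sapiens),Triticum_niger)),(Musca_nanus,(Hylobates_longipes,((Capsella_vulgaris,(Xenopus_tricolor,Urocyon_tricolor)),Cuon_nanus))))).
That clade contains 22 terminal taxa: Abies_viridis, Bacillus_albus, Capsella_vulgaris, Cavia_palustris, Cercopithecus_giganteus, Cuon_nanus, Fagus_australis, Gulo_palustris, Helarctos_sapiens, Hylobates_longipes, Klebsiella_longipes, Musca_nanus, Nyctereutes_gracilis, Oryzias_viridis, Papio_sapiens, Rana_litoralis, Sinapis_major, Staphylococcus_rubra, Triticum_niger, Urocyon_tricolor, Vespa_niger, Xenopus_tricolor.

22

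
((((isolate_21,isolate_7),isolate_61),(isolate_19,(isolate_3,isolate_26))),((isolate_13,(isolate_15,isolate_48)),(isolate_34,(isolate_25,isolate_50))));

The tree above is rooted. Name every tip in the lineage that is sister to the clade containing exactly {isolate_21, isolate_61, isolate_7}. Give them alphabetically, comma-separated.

The clade containing exactly {isolate_21, isolate_61, isolate_7} attaches to the tree at the node subtending (((isolate_21,isolate_7),isolate_61),(isolate_19,(isolate_3,isolate_26))).
The other lineage descending from that same node — the sister group — is (isolate_19,(isolate_3,isolate_26)); its 3 tips in alphabetical order are the answer.

isolate_19, isolate_26, isolate_3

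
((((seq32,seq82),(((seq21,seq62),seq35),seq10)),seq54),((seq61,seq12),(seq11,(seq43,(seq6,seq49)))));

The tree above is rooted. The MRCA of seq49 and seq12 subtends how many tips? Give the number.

The MRCA of seq49 and seq12 is the node subtending ((seq61,seq12),(seq11,(seq43,(seq6,seq49)))).
That clade contains 6 terminal taxa: seq11, seq12, seq43, seq49, seq6, seq61.

6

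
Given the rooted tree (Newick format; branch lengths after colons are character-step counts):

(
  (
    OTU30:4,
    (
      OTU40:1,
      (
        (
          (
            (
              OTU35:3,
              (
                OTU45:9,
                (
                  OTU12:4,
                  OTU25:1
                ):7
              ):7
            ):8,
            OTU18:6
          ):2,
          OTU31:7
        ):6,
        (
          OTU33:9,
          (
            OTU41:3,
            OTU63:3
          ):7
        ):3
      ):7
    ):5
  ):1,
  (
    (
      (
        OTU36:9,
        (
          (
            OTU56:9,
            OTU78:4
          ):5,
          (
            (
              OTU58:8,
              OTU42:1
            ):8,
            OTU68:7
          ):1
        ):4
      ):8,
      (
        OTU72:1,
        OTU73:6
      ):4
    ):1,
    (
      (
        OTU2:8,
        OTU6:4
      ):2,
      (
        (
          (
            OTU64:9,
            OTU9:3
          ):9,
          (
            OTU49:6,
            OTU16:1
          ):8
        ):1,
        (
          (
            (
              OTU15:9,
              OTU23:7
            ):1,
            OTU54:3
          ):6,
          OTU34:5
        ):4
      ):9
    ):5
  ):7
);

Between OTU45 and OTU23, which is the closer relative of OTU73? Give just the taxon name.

OTU23

The MRCA of OTU73 and OTU23 subtends (((OTU36,((OTU56,OTU78),((OTU58,OTU42),OTU68))),(OTU72,OTU73)),((OTU2,OTU6),(((OTU64,OTU9),(OTU49,OTU16)),(((OTU15,OTU23),OTU54),OTU34)))) (18 taxa).
The MRCA of OTU73 and OTU45 is the root, subtending the entire tree (29 taxa).
The first is nested inside the second, so OTU73 shares a more recent common ancestor with OTU23.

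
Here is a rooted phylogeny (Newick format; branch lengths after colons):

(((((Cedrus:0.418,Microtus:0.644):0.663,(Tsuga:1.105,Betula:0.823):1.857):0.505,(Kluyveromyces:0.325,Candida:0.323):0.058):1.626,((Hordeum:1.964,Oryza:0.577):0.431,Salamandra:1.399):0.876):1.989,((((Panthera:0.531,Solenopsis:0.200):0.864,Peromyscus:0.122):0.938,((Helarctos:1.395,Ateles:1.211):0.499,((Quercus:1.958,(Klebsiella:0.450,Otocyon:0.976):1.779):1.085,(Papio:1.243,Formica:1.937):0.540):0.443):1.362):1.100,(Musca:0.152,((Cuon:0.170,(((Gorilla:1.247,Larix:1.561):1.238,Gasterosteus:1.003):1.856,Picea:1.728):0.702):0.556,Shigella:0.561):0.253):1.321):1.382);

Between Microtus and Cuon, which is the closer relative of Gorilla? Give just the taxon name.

Cuon

The MRCA of Gorilla and Cuon subtends (Cuon,(((Gorilla,Larix),Gasterosteus),Picea)) (5 taxa).
The MRCA of Gorilla and Microtus is the root, subtending the entire tree (26 taxa).
The first is nested inside the second, so Gorilla shares a more recent common ancestor with Cuon.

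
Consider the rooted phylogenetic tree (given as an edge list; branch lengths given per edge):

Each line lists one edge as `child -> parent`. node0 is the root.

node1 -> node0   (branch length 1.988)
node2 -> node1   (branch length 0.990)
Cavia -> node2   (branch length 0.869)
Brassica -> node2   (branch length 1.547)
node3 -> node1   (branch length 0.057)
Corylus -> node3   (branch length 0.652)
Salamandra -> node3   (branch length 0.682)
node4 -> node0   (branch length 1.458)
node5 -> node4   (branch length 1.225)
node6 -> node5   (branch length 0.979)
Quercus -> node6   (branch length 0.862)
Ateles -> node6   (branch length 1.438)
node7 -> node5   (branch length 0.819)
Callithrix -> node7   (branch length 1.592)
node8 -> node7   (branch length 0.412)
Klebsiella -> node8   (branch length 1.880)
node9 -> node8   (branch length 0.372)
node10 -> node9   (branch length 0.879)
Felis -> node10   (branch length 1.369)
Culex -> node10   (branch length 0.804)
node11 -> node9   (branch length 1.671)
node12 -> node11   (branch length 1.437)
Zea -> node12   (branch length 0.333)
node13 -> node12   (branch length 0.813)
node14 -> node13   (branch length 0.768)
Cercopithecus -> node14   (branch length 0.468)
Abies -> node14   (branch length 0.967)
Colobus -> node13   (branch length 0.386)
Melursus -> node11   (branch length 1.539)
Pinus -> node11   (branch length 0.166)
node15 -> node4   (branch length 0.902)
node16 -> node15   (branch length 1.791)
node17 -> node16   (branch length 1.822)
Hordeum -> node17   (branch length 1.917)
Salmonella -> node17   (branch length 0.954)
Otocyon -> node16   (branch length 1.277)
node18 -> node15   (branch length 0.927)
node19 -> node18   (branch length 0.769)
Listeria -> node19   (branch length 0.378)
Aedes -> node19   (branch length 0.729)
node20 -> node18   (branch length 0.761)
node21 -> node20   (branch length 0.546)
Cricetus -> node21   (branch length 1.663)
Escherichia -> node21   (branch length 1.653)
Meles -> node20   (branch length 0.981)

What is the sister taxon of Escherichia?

Escherichia attaches to the tree at the node subtending (Cricetus,Escherichia).
The other lineage descending from that same node — the sister group — is the single tip Cricetus.

Cricetus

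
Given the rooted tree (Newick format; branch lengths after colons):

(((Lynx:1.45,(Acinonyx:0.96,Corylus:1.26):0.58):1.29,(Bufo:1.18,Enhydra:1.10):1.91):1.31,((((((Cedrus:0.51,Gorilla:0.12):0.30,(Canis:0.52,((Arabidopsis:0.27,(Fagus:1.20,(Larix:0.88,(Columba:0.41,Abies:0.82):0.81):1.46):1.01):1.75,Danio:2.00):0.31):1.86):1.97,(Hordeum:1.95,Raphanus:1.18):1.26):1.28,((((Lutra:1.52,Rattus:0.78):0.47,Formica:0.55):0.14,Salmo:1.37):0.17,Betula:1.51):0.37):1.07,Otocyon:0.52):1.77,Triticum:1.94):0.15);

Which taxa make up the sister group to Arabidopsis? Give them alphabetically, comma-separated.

Arabidopsis attaches to the tree at the node subtending (Arabidopsis,(Fagus,(Larix,(Columba,Abies)))).
The other lineage descending from that same node — the sister group — is (Fagus,(Larix,(Columba,Abies))); its 4 tips in alphabetical order are the answer.

Abies, Columba, Fagus, Larix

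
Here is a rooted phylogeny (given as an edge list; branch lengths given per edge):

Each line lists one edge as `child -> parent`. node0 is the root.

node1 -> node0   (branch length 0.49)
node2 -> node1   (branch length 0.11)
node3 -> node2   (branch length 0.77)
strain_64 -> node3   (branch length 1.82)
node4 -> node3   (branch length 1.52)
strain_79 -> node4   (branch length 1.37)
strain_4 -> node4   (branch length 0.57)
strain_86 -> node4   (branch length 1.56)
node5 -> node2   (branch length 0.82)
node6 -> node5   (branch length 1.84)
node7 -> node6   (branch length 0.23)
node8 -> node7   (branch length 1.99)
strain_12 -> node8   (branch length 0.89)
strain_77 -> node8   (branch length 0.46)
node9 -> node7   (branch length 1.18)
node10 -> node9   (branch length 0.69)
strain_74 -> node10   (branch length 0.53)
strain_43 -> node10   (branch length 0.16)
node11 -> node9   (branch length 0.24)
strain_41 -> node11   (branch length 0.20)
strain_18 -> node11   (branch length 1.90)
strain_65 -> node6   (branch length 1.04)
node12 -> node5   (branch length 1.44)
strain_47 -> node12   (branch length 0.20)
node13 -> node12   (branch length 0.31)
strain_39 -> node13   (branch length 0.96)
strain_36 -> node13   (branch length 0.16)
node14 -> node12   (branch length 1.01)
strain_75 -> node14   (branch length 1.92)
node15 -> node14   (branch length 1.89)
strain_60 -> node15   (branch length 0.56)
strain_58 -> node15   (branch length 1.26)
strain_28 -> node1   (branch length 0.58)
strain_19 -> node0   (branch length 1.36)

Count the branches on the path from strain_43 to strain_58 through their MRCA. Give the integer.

9

The MRCA of strain_43 and strain_58 is the node subtending ((((strain_12,strain_77),((strain_74,strain_43),(strain_41,strain_18))),strain_65),(strain_47,(strain_39,strain_36),(strain_75,(strain_60,strain_58)))).
From strain_43 up to that node: 5 branches. From strain_58 up to the same node: 4 branches. Total: 5 + 4 = 9.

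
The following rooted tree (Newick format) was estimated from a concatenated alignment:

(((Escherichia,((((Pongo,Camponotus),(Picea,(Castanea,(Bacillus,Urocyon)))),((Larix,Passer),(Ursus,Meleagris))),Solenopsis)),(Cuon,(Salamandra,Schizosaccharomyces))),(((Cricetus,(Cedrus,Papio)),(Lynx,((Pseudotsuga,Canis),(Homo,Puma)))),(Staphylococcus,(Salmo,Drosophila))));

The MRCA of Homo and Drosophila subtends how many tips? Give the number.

The MRCA of Homo and Drosophila is the node subtending (((Cricetus,(Cedrus,Papio)),(Lynx,((Pseudotsuga,Canis),(Homo,Puma)))),(Staphylococcus,(Salmo,Drosophila))).
That clade contains 11 terminal taxa: Canis, Cedrus, Cricetus, Drosophila, Homo, Lynx, Papio, Pseudotsuga, Puma, Salmo, Staphylococcus.

11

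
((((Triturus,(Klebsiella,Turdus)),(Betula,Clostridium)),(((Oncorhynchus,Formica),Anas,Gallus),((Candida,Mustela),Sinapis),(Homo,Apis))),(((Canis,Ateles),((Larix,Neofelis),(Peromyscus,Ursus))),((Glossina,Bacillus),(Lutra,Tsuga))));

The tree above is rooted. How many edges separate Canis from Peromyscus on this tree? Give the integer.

5

The MRCA of Canis and Peromyscus is the node subtending ((Canis,Ateles),((Larix,Neofelis),(Peromyscus,Ursus))).
From Canis up to that node: 2 branches. From Peromyscus up to the same node: 3 branches. Total: 2 + 3 = 5.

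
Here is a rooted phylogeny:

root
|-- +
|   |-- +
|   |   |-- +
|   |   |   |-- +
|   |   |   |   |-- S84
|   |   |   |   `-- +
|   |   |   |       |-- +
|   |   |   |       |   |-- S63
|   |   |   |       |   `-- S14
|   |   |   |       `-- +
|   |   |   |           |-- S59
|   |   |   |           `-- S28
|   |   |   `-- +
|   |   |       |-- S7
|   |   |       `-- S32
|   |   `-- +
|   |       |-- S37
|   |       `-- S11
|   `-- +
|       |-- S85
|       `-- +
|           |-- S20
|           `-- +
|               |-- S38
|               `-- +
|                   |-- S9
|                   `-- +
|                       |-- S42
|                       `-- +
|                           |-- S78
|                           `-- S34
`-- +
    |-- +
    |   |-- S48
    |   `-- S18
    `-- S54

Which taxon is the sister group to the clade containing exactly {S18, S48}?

S54

The clade containing exactly {S18, S48} attaches to the tree at the node subtending ((S48,S18),S54).
The other lineage descending from that same node — the sister group — is the single tip S54.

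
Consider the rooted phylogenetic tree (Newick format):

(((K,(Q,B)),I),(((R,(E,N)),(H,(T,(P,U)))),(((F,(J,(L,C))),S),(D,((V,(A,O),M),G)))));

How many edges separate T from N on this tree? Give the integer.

6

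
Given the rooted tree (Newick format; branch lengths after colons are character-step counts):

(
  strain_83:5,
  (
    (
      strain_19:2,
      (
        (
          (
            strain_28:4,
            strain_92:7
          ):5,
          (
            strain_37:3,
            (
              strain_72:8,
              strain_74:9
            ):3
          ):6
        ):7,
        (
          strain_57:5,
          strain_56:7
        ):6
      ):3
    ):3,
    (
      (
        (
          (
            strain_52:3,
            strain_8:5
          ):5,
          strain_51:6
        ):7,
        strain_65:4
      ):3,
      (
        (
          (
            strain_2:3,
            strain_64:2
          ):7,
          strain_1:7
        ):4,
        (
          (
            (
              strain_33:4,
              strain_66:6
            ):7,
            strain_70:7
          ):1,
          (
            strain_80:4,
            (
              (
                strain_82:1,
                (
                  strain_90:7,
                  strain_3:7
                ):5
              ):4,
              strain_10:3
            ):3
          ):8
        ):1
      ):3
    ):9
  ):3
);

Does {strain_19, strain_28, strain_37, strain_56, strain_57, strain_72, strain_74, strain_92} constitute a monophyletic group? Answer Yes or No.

Yes

The most recent common ancestor of these taxa subtends (strain_19,(((strain_28,strain_92),(strain_37,(strain_72,strain_74))),(strain_57,strain_56))).
That clade has exactly 8 tips — every listed taxon and nothing else — so the group is monophyletic.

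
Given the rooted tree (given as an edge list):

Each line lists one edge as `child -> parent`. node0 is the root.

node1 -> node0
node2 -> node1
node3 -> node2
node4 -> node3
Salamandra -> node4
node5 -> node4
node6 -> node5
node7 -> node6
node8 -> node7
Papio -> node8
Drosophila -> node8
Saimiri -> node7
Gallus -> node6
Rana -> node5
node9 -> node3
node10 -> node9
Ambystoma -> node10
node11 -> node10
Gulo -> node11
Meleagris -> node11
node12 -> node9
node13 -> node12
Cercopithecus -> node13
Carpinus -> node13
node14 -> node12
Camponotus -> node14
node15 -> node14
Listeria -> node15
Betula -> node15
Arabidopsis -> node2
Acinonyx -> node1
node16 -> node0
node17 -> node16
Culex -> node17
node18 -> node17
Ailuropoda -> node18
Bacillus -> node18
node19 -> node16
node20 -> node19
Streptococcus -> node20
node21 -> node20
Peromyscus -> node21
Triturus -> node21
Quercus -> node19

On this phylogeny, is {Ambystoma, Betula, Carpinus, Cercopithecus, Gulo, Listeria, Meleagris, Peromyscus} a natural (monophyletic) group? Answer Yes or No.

No

The MRCA of the listed taxa is the root, so the smallest clade containing them is the whole tree.
That clade also contains Acinonyx, Ailuropoda, Arabidopsis, Bacillus, Camponotus, Culex, Drosophila, Gallus, Papio, Quercus, Rana, Saimiri, Salamandra, Streptococcus, Triturus, which are not in the proposed group, so the group is not monophyletic.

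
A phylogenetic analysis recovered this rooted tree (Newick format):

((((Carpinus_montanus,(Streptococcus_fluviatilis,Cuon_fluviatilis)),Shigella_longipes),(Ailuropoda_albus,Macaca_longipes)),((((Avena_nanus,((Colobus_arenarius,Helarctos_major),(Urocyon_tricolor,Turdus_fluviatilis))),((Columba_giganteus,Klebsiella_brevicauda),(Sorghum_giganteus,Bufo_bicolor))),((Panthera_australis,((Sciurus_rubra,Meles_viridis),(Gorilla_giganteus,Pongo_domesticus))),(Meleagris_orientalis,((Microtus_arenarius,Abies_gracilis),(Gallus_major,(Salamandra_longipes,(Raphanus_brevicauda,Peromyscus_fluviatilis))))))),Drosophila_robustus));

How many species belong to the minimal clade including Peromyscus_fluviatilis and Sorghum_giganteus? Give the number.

21

The MRCA of Peromyscus_fluviatilis and Sorghum_giganteus is the node subtending (((Avena_nanus,((Colobus_arenarius,Helarctos_major),(Urocyon_tricolor,Turdus_fluviatilis))),((Columba_giganteus,Klebsiella_brevicauda),(Sorghum_giganteus,Bufo_bicolor))),((Panthera_australis,((Sciurus_rubra,Meles_viridis),(Gorilla_giganteus,Pongo_domesticus))),(Meleagris_orientalis,((Microtus_arenarius,Abies_gracilis),(Gallus_major,(Salamandra_longipes,(Raphanus_brevicauda,Peromyscus_fluviatilis))))))).
That clade contains 21 terminal taxa: Abies_gracilis, Avena_nanus, Bufo_bicolor, Colobus_arenarius, Columba_giganteus, Gallus_major, Gorilla_giganteus, Helarctos_major, Klebsiella_brevicauda, Meleagris_orientalis, Meles_viridis, Microtus_arenarius, Panthera_australis, Peromyscus_fluviatilis, Pongo_domesticus, Raphanus_brevicauda, Salamandra_longipes, Sciurus_rubra, Sorghum_giganteus, Turdus_fluviatilis, Urocyon_tricolor.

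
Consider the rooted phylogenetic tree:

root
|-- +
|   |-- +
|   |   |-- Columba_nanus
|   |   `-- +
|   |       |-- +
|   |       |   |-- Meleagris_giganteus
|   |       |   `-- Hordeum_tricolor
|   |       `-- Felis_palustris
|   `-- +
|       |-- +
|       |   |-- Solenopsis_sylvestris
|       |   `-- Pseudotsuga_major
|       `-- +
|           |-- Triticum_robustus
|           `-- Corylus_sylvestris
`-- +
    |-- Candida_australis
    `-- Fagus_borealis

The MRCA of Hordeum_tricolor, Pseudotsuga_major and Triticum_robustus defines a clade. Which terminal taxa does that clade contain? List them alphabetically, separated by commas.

Tracing Hordeum_tricolor: it sits inside (Meleagris_giganteus,Hordeum_tricolor).
Tracing Pseudotsuga_major: it sits inside (Solenopsis_sylvestris,Pseudotsuga_major).
Tracing Triticum_robustus: it sits inside (Triticum_robustus,Corylus_sylvestris).
The smallest clade enclosing all 3 is ((Columba_nanus,((Meleagris_giganteus,Hordeum_tricolor),Felis_palustris)),((Solenopsis_sylvestris,Pseudotsuga_major),(Triticum_robustus,Corylus_sylvestris))); the answer is its 8 terminal taxa in alphabetical order.

Columba_nanus, Corylus_sylvestris, Felis_palustris, Hordeum_tricolor, Meleagris_giganteus, Pseudotsuga_major, Solenopsis_sylvestris, Triticum_robustus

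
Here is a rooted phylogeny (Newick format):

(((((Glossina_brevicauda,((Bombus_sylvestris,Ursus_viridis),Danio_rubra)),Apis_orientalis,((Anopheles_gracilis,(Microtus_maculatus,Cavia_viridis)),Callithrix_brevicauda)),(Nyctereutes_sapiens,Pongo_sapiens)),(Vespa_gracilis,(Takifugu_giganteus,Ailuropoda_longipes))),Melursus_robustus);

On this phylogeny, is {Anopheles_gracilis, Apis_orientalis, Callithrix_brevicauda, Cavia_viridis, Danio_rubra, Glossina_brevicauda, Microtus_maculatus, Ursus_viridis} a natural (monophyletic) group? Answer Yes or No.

No

The MRCA of the listed taxa subtends ((Glossina_brevicauda,((Bombus_sylvestris,Ursus_viridis),Danio_rubra)),Apis_orientalis,((Anopheles_gracilis,(Microtus_maculatus,Cavia_viridis)),Callithrix_brevicauda)).
That clade also contains Bombus_sylvestris, which is not in the proposed group, so the group is not monophyletic.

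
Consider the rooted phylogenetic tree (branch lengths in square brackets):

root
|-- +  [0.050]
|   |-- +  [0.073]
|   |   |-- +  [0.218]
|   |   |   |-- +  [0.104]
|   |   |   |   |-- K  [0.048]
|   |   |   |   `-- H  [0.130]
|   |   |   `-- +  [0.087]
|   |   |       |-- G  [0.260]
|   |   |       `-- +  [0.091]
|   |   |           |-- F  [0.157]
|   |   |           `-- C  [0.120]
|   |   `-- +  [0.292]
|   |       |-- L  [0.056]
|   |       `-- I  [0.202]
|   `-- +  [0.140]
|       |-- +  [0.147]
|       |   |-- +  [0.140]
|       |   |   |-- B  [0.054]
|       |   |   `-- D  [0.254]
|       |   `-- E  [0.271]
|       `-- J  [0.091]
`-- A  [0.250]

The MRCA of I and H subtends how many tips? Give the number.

The MRCA of I and H is the node subtending (((K,H),(G,(F,C))),(L,I)).
That clade contains 7 terminal taxa: C, F, G, H, I, K, L.

7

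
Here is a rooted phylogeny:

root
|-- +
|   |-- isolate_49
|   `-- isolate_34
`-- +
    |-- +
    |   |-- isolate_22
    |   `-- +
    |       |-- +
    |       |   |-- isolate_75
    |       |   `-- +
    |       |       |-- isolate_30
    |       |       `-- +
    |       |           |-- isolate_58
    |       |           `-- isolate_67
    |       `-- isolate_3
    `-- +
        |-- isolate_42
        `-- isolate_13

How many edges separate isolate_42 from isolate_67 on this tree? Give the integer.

8

The MRCA of isolate_42 and isolate_67 is the node subtending ((isolate_22,((isolate_75,(isolate_30,(isolate_58,isolate_67))),isolate_3)),(isolate_42,isolate_13)).
From isolate_42 up to that node: 2 branches. From isolate_67 up to the same node: 6 branches. Total: 2 + 6 = 8.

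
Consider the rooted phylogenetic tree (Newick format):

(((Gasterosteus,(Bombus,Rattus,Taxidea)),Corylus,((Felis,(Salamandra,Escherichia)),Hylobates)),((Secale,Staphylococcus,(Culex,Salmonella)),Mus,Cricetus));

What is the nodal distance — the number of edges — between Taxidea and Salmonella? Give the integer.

8

The MRCA of Taxidea and Salmonella is the root of the tree.
From Taxidea up to that node: 4 branches. From Salmonella up to the same node: 4 branches. Total: 4 + 4 = 8.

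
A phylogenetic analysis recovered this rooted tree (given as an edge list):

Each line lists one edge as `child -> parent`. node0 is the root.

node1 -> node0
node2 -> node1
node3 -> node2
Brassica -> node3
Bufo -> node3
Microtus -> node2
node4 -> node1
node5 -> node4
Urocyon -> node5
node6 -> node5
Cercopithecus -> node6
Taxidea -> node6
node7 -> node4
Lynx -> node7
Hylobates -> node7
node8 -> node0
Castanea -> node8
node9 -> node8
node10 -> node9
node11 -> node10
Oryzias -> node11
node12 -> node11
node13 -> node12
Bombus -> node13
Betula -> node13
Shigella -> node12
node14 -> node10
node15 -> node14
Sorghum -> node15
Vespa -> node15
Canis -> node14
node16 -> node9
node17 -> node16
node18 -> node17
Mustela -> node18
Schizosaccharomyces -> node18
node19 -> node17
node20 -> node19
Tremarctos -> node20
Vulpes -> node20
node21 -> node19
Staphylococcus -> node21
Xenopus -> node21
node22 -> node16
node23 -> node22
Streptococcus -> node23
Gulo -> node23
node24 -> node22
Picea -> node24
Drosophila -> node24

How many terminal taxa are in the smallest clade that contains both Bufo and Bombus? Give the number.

The MRCA of Bufo and Bombus is the root, so the clade is the entire tree.
That clade contains 26 terminal taxa: Betula, Bombus, Brassica, Bufo, Canis, Castanea, Cercopithecus, Drosophila, Gulo, Hylobates, Lynx, Microtus, Mustela, Oryzias, Picea, Schizosaccharomyces, Shigella, Sorghum, Staphylococcus, Streptococcus, Taxidea, Tremarctos, Urocyon, Vespa, Vulpes, Xenopus.

26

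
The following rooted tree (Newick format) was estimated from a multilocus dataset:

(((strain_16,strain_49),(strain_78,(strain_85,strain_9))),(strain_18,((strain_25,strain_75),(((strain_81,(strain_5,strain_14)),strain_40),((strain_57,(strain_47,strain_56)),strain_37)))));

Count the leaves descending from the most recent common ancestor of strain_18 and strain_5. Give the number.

The MRCA of strain_18 and strain_5 is the node subtending (strain_18,((strain_25,strain_75),(((strain_81,(strain_5,strain_14)),strain_40),((strain_57,(strain_47,strain_56)),strain_37)))).
That clade contains 11 terminal taxa: strain_14, strain_18, strain_25, strain_37, strain_40, strain_47, strain_5, strain_56, strain_57, strain_75, strain_81.

11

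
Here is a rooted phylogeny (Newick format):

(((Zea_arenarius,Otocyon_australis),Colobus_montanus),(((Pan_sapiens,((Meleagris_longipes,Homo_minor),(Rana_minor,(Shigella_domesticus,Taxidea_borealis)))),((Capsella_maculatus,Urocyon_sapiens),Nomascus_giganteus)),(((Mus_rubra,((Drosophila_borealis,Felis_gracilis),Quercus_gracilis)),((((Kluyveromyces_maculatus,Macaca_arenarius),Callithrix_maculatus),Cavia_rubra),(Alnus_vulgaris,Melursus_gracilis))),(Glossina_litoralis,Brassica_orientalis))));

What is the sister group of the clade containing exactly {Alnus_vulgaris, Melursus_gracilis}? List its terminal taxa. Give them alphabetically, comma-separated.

Callithrix_maculatus, Cavia_rubra, Kluyveromyces_maculatus, Macaca_arenarius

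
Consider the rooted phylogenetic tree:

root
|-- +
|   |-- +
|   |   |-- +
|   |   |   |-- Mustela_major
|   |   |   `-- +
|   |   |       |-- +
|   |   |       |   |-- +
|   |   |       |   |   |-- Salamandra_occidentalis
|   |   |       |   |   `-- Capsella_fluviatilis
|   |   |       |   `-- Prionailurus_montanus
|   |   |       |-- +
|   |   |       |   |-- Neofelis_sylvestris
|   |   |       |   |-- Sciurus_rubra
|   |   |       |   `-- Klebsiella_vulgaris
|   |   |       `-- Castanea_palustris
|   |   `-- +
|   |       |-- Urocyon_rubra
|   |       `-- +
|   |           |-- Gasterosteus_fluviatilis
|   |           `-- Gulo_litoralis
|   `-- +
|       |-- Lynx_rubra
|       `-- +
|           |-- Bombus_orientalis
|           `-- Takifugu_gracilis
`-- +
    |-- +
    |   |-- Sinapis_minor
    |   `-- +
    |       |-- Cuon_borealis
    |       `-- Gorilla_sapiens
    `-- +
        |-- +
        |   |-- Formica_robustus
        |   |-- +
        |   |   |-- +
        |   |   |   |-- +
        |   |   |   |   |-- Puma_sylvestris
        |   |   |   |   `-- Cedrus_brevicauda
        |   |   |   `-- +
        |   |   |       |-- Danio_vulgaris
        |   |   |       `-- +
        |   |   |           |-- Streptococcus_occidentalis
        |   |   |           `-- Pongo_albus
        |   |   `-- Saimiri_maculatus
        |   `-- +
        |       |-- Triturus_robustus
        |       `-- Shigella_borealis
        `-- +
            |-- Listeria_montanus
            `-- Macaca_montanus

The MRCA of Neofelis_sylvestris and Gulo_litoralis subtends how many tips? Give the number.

The MRCA of Neofelis_sylvestris and Gulo_litoralis is the node subtending ((Mustela_major,(((Salamandra_occidentalis,Capsella_fluviatilis),Prionailurus_montanus),(Neofelis_sylvestris,Sciurus_rubra,Klebsiella_vulgaris),Castanea_palustris)),(Urocyon_rubra,(Gasterosteus_fluviatilis,Gulo_litoralis))).
That clade contains 11 terminal taxa: Capsella_fluviatilis, Castanea_palustris, Gasterosteus_fluviatilis, Gulo_litoralis, Klebsiella_vulgaris, Mustela_major, Neofelis_sylvestris, Prionailurus_montanus, Salamandra_occidentalis, Sciurus_rubra, Urocyon_rubra.

11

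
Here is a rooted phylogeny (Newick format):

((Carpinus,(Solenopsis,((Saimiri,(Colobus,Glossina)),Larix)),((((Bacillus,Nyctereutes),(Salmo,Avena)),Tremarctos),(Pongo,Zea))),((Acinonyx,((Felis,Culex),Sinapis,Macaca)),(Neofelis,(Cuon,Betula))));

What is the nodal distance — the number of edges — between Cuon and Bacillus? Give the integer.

The MRCA of Cuon and Bacillus is the root of the tree.
From Cuon up to that node: 4 branches. From Bacillus up to the same node: 6 branches. Total: 4 + 6 = 10.

10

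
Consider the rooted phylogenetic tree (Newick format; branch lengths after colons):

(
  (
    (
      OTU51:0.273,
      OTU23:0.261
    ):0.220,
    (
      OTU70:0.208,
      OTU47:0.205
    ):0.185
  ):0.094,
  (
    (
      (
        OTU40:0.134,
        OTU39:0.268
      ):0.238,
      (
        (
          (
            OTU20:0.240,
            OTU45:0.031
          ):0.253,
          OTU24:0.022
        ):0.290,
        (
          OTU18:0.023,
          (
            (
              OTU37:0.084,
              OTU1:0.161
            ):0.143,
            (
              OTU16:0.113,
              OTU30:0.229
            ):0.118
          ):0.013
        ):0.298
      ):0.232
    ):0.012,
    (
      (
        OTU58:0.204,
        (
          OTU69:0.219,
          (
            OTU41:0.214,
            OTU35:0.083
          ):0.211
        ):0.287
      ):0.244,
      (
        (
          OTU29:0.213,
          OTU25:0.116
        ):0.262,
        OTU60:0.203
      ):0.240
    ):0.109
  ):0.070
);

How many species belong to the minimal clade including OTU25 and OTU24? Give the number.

17

The MRCA of OTU25 and OTU24 is the node subtending (((OTU40,OTU39),(((OTU20,OTU45),OTU24),(OTU18,((OTU37,OTU1),(OTU16,OTU30))))),((OTU58,(OTU69,(OTU41,OTU35))),((OTU29,OTU25),OTU60))).
That clade contains 17 terminal taxa: OTU1, OTU16, OTU18, OTU20, OTU24, OTU25, OTU29, OTU30, OTU35, OTU37, OTU39, OTU40, OTU41, OTU45, OTU58, OTU60, OTU69.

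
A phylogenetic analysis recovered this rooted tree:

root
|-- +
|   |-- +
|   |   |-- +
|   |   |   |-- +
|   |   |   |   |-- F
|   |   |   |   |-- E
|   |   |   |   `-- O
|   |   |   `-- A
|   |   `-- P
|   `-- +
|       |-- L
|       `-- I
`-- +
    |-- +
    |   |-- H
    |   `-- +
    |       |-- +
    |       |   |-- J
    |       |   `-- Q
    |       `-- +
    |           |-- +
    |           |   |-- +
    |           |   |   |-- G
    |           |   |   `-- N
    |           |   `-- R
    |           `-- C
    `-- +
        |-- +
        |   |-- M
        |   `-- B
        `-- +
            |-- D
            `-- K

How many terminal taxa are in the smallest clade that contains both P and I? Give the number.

7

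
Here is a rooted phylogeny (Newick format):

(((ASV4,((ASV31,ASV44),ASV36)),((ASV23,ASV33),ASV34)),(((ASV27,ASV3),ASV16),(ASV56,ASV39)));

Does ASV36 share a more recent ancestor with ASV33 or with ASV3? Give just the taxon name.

ASV33

The MRCA of ASV36 and ASV33 subtends ((ASV4,((ASV31,ASV44),ASV36)),((ASV23,ASV33),ASV34)) (7 taxa).
The MRCA of ASV36 and ASV3 is the root, subtending the entire tree (12 taxa).
The first is nested inside the second, so ASV36 shares a more recent common ancestor with ASV33.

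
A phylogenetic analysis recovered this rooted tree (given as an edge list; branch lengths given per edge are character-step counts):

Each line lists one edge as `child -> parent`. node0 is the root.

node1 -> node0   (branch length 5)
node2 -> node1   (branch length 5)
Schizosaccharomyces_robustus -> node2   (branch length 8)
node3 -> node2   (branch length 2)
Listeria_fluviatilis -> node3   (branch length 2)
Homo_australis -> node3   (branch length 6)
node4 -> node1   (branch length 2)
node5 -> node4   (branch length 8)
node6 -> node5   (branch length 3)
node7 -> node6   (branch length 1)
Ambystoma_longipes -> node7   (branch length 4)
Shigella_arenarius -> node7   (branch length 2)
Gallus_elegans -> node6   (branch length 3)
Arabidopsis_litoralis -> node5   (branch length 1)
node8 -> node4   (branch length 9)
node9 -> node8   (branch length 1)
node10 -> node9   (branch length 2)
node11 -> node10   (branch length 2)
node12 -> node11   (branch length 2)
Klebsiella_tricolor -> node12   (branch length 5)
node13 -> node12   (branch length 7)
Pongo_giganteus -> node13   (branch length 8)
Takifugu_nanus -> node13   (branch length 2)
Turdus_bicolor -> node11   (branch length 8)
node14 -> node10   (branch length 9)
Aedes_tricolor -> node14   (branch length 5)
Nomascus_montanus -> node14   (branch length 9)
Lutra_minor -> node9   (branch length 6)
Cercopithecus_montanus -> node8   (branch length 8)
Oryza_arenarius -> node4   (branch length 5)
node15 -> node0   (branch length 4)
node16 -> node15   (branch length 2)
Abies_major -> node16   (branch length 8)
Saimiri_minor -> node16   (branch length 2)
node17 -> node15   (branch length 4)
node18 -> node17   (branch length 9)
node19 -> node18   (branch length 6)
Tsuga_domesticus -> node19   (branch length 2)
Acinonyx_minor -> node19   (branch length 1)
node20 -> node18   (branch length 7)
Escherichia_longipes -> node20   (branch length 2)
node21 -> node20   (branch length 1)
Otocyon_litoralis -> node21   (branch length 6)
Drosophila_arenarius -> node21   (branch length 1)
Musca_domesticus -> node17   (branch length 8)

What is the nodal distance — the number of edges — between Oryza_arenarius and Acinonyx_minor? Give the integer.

8

The MRCA of Oryza_arenarius and Acinonyx_minor is the root of the tree.
From Oryza_arenarius up to that node: 3 branches. From Acinonyx_minor up to the same node: 5 branches. Total: 3 + 5 = 8.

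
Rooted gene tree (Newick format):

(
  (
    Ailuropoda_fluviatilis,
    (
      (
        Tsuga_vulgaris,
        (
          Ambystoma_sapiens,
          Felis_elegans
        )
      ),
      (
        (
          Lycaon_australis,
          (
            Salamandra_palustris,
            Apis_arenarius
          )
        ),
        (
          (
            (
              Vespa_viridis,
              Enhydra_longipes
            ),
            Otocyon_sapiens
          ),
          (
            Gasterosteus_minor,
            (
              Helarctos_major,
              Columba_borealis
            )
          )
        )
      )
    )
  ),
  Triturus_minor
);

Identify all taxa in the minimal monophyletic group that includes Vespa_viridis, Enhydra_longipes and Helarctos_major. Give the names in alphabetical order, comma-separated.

Columba_borealis, Enhydra_longipes, Gasterosteus_minor, Helarctos_major, Otocyon_sapiens, Vespa_viridis

Tracing Vespa_viridis: it sits inside (Vespa_viridis,Enhydra_longipes).
Tracing Enhydra_longipes: it sits inside (Vespa_viridis,Enhydra_longipes).
Tracing Helarctos_major: it sits inside (Helarctos_major,Columba_borealis).
The smallest clade enclosing all 3 is (((Vespa_viridis,Enhydra_longipes),Otocyon_sapiens),(Gasterosteus_minor,(Helarctos_major,Columba_borealis))); the answer is its 6 terminal taxa in alphabetical order.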